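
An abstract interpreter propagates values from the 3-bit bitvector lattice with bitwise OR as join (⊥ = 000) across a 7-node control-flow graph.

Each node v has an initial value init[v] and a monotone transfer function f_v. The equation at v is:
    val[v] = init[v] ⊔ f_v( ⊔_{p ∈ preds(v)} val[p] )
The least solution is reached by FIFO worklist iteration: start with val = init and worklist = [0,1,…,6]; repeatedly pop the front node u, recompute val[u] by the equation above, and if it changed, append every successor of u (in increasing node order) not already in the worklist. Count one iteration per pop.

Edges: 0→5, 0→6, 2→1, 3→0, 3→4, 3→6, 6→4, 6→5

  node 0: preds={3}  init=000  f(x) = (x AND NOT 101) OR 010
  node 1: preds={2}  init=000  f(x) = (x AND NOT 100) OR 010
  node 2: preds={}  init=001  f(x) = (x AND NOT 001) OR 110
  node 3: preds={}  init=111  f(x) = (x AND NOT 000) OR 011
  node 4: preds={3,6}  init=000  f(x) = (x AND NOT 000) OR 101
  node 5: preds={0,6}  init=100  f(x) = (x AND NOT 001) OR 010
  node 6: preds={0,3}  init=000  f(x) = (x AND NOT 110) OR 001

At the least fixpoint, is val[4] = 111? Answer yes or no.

Worklist (10 pops):
  #1 pop 0: in=111 → 010 (was 000); enqueue []
  #2 pop 1: in=001 → 011 (was 000); enqueue []
  #3 pop 2: in=000 → 111 (was 001); enqueue [1]
  #4 pop 3: in=000 → 111 (no change)
  #5 pop 4: in=111 → 111 (was 000); enqueue []
  #6 pop 5: in=010 → 110 (was 100); enqueue []
  #7 pop 6: in=111 → 001 (was 000); enqueue [4,5]
  #8 pop 1: in=111 → 011 (no change)
  #9 pop 4: in=111 → 111 (no change)
  #10 pop 5: in=011 → 110 (no change)

Fixpoint:
  val[0] = 010
  val[1] = 011
  val[2] = 111
  val[3] = 111
  val[4] = 111
  val[5] = 110
  val[6] = 001

yes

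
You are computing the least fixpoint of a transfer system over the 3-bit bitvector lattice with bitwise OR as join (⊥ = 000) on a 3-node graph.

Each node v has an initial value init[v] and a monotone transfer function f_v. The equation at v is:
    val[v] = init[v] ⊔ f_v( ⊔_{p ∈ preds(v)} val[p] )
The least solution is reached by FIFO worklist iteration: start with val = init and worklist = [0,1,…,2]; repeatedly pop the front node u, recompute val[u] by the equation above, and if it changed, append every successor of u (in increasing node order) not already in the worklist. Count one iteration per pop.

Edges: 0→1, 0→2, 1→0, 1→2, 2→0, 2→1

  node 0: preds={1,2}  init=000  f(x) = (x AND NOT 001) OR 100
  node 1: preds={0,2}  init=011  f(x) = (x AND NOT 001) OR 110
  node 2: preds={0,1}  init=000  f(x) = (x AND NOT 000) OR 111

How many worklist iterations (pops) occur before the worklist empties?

5

Worklist (5 pops):
  #1 pop 0: in=011 → 110 (was 000); enqueue []
  #2 pop 1: in=110 → 111 (was 011); enqueue [0]
  #3 pop 2: in=111 → 111 (was 000); enqueue [1]
  #4 pop 0: in=111 → 110 (no change)
  #5 pop 1: in=111 → 111 (no change)

Fixpoint:
  val[0] = 110
  val[1] = 111
  val[2] = 111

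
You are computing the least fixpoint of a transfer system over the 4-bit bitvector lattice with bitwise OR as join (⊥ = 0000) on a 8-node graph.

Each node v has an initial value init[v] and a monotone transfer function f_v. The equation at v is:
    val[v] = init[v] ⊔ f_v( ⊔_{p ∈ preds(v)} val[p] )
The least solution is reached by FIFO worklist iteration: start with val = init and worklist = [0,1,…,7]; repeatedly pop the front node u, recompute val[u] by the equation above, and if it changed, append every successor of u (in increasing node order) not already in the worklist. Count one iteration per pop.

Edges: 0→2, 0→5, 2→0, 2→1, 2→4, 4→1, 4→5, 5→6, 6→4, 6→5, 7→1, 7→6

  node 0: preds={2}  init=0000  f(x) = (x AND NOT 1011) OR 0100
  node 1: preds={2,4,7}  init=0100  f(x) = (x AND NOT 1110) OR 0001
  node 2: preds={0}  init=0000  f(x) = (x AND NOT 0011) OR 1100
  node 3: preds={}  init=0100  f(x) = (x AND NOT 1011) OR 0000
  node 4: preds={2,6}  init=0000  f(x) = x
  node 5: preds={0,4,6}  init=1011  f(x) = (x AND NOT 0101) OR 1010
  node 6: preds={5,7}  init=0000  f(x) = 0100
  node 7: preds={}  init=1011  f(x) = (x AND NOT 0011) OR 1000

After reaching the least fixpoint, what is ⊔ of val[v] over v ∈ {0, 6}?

0100

Iteration log — 12 steps:
  step 1. node 0  ⊔preds=0000  new=0100  old=0000  +wl: 
  step 2. node 1  ⊔preds=1011  new=0101  old=0100  +wl: 
  step 3. node 2  ⊔preds=0100  new=1100  old=0000  +wl: 0,1
  step 4. node 3  ⊔preds=0000  new=0100  stable
  step 5. node 4  ⊔preds=1100  new=1100  old=0000  +wl: 
  step 6. node 5  ⊔preds=1100  new=1011  stable
  step 7. node 6  ⊔preds=1011  new=0100  old=0000  +wl: 4,5
  step 8. node 7  ⊔preds=0000  new=1011  stable
  step 9. node 0  ⊔preds=1100  new=0100  stable
  step 10. node 1  ⊔preds=1111  new=0101  stable
  step 11. node 4  ⊔preds=1100  new=1100  stable
  step 12. node 5  ⊔preds=1100  new=1011  stable

Least fixpoint reached:
  node 0: 0100
  node 1: 0101
  node 2: 1100
  node 3: 0100
  node 4: 1100
  node 5: 1011
  node 6: 0100
  node 7: 1011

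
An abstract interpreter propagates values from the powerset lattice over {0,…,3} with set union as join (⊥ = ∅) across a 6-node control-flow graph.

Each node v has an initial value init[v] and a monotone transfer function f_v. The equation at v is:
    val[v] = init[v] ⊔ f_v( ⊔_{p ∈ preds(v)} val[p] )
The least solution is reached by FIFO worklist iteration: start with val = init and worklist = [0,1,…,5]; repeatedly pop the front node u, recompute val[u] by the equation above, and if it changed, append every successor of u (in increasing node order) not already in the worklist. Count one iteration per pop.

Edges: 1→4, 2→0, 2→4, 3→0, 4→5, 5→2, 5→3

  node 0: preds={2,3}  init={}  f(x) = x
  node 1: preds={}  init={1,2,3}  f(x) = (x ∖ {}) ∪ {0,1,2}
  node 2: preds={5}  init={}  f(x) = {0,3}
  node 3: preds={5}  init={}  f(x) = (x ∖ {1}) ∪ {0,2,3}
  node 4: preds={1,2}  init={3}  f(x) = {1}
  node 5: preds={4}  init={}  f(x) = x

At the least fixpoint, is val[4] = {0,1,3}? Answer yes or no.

Worklist (9 pops):
  #1 pop 0: in={} → {} (no change)
  #2 pop 1: in={} → {0,1,2,3} (was {1,2,3}); enqueue []
  #3 pop 2: in={} → {0,3} (was {}); enqueue [0]
  #4 pop 3: in={} → {0,2,3} (was {}); enqueue []
  #5 pop 4: in={0,1,2,3} → {1,3} (was {3}); enqueue []
  #6 pop 5: in={1,3} → {1,3} (was {}); enqueue [2,3]
  #7 pop 0: in={0,2,3} → {0,2,3} (was {}); enqueue []
  #8 pop 2: in={1,3} → {0,3} (no change)
  #9 pop 3: in={1,3} → {0,2,3} (no change)

Fixpoint:
  val[0] = {0,2,3}
  val[1] = {0,1,2,3}
  val[2] = {0,3}
  val[3] = {0,2,3}
  val[4] = {1,3}
  val[5] = {1,3}

no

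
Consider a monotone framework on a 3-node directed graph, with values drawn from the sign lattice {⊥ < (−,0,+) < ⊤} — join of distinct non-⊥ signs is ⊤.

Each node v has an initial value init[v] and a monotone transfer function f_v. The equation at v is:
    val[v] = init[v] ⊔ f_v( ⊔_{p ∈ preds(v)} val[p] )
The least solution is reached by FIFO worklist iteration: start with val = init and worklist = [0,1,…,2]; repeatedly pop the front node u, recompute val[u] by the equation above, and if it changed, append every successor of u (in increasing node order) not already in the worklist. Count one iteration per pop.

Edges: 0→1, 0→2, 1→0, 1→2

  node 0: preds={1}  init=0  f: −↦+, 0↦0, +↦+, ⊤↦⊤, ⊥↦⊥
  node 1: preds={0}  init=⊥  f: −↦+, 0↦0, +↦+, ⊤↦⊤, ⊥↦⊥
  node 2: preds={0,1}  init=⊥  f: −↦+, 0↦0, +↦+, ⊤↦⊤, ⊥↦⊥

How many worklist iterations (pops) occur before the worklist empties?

4

Worklist (4 pops):
  #1 pop 0: in=⊥ → 0 (no change)
  #2 pop 1: in=0 → 0 (was ⊥); enqueue [0]
  #3 pop 2: in=0 → 0 (was ⊥); enqueue []
  #4 pop 0: in=0 → 0 (no change)

Fixpoint:
  val[0] = 0
  val[1] = 0
  val[2] = 0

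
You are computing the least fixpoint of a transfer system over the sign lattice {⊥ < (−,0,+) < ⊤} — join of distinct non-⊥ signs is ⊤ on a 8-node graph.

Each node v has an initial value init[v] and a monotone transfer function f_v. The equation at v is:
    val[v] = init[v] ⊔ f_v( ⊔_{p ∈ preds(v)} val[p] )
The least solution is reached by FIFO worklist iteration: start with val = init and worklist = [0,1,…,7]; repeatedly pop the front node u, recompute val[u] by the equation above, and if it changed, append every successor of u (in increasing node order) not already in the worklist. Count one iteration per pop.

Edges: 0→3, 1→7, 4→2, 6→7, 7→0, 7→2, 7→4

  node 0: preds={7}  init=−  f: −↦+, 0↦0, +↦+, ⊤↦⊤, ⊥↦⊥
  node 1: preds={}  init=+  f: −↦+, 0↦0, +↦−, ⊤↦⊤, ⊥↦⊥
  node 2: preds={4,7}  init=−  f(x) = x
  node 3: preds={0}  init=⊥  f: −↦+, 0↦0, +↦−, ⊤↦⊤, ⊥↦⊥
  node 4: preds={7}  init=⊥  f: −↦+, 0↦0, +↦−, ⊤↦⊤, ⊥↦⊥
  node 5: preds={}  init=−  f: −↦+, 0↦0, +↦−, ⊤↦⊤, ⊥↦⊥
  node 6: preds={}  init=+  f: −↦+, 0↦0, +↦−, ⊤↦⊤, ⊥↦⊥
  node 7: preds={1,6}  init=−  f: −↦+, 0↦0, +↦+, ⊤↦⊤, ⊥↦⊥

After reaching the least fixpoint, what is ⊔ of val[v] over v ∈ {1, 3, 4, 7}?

Iteration log — 12 steps:
  step 1. node 0  ⊔preds=−  new=⊤  old=−  +wl: 
  step 2. node 1  ⊔preds=⊥  new=+  stable
  step 3. node 2  ⊔preds=−  new=−  stable
  step 4. node 3  ⊔preds=⊤  new=⊤  old=⊥  +wl: 
  step 5. node 4  ⊔preds=−  new=+  old=⊥  +wl: 2
  step 6. node 5  ⊔preds=⊥  new=−  stable
  step 7. node 6  ⊔preds=⊥  new=+  stable
  step 8. node 7  ⊔preds=+  new=⊤  old=−  +wl: 0,4
  step 9. node 2  ⊔preds=⊤  new=⊤  old=−  +wl: 
  step 10. node 0  ⊔preds=⊤  new=⊤  stable
  step 11. node 4  ⊔preds=⊤  new=⊤  old=+  +wl: 2
  step 12. node 2  ⊔preds=⊤  new=⊤  stable

Least fixpoint reached:
  node 0: ⊤
  node 1: +
  node 2: ⊤
  node 3: ⊤
  node 4: ⊤
  node 5: −
  node 6: +
  node 7: ⊤

⊤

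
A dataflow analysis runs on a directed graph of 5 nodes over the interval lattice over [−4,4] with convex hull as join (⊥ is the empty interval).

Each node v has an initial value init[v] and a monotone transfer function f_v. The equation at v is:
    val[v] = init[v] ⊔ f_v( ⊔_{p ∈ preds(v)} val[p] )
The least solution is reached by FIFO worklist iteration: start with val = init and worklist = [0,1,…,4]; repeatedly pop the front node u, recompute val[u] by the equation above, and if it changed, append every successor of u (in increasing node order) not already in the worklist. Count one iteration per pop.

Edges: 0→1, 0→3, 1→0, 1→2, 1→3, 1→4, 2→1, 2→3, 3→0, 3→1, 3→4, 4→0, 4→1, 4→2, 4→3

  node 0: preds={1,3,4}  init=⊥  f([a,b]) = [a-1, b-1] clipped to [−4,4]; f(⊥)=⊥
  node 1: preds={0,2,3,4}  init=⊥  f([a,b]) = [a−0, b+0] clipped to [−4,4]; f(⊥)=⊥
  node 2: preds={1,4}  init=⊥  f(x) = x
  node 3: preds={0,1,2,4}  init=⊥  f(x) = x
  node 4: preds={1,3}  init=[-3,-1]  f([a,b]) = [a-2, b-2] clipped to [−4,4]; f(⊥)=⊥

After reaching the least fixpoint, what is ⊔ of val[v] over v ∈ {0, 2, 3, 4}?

Iteration log — 9 steps:
  step 1. node 0  ⊔preds=[-3,-1]  new=[-4,-2]  old=⊥  +wl: 
  step 2. node 1  ⊔preds=[-4,-1]  new=[-4,-1]  old=⊥  +wl: 0
  step 3. node 2  ⊔preds=[-4,-1]  new=[-4,-1]  old=⊥  +wl: 1
  step 4. node 3  ⊔preds=[-4,-1]  new=[-4,-1]  old=⊥  +wl: 
  step 5. node 4  ⊔preds=[-4,-1]  new=[-4,-1]  old=[-3,-1]  +wl: 2,3
  step 6. node 0  ⊔preds=[-4,-1]  new=[-4,-2]  stable
  step 7. node 1  ⊔preds=[-4,-1]  new=[-4,-1]  stable
  step 8. node 2  ⊔preds=[-4,-1]  new=[-4,-1]  stable
  step 9. node 3  ⊔preds=[-4,-1]  new=[-4,-1]  stable

Least fixpoint reached:
  node 0: [-4,-2]
  node 1: [-4,-1]
  node 2: [-4,-1]
  node 3: [-4,-1]
  node 4: [-4,-1]

[-4,-1]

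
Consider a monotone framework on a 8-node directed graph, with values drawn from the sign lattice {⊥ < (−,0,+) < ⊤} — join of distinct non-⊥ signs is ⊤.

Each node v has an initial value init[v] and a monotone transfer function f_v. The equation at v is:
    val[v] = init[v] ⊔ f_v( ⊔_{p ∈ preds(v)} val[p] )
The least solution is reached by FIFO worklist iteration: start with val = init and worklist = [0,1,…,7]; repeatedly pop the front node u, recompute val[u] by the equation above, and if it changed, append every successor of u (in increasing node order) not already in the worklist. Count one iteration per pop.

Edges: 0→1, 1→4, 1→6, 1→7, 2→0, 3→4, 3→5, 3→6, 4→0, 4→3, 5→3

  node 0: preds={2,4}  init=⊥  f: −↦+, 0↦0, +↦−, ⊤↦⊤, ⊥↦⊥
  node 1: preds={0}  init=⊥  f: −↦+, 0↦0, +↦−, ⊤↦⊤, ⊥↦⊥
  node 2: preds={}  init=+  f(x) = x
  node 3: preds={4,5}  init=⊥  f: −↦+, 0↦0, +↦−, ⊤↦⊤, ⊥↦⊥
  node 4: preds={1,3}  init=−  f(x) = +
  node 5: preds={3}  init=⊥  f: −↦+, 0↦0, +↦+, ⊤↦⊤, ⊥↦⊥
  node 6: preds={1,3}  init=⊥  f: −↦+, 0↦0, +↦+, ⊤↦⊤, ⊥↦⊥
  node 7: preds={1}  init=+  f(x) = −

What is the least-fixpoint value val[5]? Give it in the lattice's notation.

Iteration log — 14 steps:
  step 1. node 0  ⊔preds=⊤  new=⊤  old=⊥  +wl: 
  step 2. node 1  ⊔preds=⊤  new=⊤  old=⊥  +wl: 
  step 3. node 2  ⊔preds=⊥  new=+  stable
  step 4. node 3  ⊔preds=−  new=+  old=⊥  +wl: 
  step 5. node 4  ⊔preds=⊤  new=⊤  old=−  +wl: 0,3
  step 6. node 5  ⊔preds=+  new=+  old=⊥  +wl: 
  step 7. node 6  ⊔preds=⊤  new=⊤  old=⊥  +wl: 
  step 8. node 7  ⊔preds=⊤  new=⊤  old=+  +wl: 
  step 9. node 0  ⊔preds=⊤  new=⊤  stable
  step 10. node 3  ⊔preds=⊤  new=⊤  old=+  +wl: 4,5,6
  step 11. node 4  ⊔preds=⊤  new=⊤  stable
  step 12. node 5  ⊔preds=⊤  new=⊤  old=+  +wl: 3
  step 13. node 6  ⊔preds=⊤  new=⊤  stable
  step 14. node 3  ⊔preds=⊤  new=⊤  stable

Least fixpoint reached:
  node 0: ⊤
  node 1: ⊤
  node 2: +
  node 3: ⊤
  node 4: ⊤
  node 5: ⊤
  node 6: ⊤
  node 7: ⊤

⊤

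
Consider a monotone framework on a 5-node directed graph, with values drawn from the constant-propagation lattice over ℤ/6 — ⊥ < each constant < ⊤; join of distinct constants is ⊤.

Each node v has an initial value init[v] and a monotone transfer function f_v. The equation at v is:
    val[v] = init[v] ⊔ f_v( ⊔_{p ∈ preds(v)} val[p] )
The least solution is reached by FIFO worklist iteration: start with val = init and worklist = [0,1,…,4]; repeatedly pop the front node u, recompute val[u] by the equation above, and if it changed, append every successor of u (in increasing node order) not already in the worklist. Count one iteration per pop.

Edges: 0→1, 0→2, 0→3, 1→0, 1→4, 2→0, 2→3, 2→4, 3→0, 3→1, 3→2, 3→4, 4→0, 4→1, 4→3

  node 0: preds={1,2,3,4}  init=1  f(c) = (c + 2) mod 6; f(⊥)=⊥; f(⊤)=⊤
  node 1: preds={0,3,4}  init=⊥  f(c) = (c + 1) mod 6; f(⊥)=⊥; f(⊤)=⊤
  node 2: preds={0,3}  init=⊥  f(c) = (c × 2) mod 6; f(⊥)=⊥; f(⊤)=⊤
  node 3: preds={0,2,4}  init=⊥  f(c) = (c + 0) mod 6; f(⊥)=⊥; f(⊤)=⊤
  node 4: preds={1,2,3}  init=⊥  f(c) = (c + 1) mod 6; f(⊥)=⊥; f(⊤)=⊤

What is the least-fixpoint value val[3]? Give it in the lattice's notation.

⊤

Worklist (11 pops):
  #1 pop 0: in=⊥ → 1 (no change)
  #2 pop 1: in=1 → 2 (was ⊥); enqueue [0]
  #3 pop 2: in=1 → 2 (was ⊥); enqueue []
  #4 pop 3: in=⊤ → ⊤ (was ⊥); enqueue [1,2]
  #5 pop 4: in=⊤ → ⊤ (was ⊥); enqueue [3]
  #6 pop 0: in=⊤ → ⊤ (was 1); enqueue []
  #7 pop 1: in=⊤ → ⊤ (was 2); enqueue [0,4]
  #8 pop 2: in=⊤ → ⊤ (was 2); enqueue []
  #9 pop 3: in=⊤ → ⊤ (no change)
  #10 pop 0: in=⊤ → ⊤ (no change)
  #11 pop 4: in=⊤ → ⊤ (no change)

Fixpoint:
  val[0] = ⊤
  val[1] = ⊤
  val[2] = ⊤
  val[3] = ⊤
  val[4] = ⊤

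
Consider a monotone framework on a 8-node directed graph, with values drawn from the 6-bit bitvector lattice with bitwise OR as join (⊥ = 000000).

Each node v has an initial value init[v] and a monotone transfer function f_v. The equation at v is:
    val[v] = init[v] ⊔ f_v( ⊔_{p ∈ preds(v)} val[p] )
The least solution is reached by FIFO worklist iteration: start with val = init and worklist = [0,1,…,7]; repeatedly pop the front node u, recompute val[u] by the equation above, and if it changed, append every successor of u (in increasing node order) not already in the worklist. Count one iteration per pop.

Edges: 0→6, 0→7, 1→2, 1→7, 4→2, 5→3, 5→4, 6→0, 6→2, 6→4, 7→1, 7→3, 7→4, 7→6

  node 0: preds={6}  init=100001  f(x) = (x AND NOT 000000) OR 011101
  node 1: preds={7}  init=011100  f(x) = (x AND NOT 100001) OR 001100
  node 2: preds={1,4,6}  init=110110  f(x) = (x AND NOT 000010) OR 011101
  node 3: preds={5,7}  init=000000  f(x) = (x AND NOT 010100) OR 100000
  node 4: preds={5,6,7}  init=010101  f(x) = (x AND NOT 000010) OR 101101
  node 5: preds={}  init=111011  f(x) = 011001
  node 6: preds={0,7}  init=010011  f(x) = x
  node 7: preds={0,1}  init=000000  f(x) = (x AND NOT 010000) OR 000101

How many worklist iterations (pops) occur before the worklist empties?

16

Worklist (16 pops):
  #1 pop 0: in=010011 → 111111 (was 100001); enqueue []
  #2 pop 1: in=000000 → 011100 (no change)
  #3 pop 2: in=011111 → 111111 (was 110110); enqueue []
  #4 pop 3: in=111011 → 101011 (was 000000); enqueue []
  #5 pop 4: in=111011 → 111101 (was 010101); enqueue [2]
  #6 pop 5: in=000000 → 111011 (no change)
  #7 pop 6: in=111111 → 111111 (was 010011); enqueue [0,4]
  #8 pop 7: in=111111 → 101111 (was 000000); enqueue [1,3,6]
  #9 pop 2: in=111111 → 111111 (no change)
  #10 pop 0: in=111111 → 111111 (no change)
  #11 pop 4: in=111111 → 111101 (no change)
  #12 pop 1: in=101111 → 011110 (was 011100); enqueue [2,7]
  #13 pop 3: in=111111 → 101011 (no change)
  #14 pop 6: in=111111 → 111111 (no change)
  #15 pop 2: in=111111 → 111111 (no change)
  #16 pop 7: in=111111 → 101111 (no change)

Fixpoint:
  val[0] = 111111
  val[1] = 011110
  val[2] = 111111
  val[3] = 101011
  val[4] = 111101
  val[5] = 111011
  val[6] = 111111
  val[7] = 101111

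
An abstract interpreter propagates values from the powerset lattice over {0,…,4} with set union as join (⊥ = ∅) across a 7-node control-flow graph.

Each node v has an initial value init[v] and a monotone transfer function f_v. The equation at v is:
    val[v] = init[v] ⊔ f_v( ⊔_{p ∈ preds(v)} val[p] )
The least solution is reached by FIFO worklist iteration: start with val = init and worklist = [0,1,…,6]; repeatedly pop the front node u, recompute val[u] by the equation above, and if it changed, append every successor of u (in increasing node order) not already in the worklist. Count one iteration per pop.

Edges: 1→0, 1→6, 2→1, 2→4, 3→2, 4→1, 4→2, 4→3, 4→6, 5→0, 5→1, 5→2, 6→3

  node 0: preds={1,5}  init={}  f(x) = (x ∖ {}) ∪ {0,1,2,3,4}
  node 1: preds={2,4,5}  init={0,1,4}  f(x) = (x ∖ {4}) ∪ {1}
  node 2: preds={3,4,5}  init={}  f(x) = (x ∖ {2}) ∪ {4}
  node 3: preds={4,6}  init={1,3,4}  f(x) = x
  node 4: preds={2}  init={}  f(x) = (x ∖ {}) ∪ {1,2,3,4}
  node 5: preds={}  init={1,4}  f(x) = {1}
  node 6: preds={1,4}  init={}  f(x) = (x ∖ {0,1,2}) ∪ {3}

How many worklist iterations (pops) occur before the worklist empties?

Worklist (13 pops):
  #1 pop 0: in={0,1,4} → {0,1,2,3,4} (was {}); enqueue []
  #2 pop 1: in={1,4} → {0,1,4} (no change)
  #3 pop 2: in={1,3,4} → {1,3,4} (was {}); enqueue [1]
  #4 pop 3: in={} → {1,3,4} (no change)
  #5 pop 4: in={1,3,4} → {1,2,3,4} (was {}); enqueue [2,3]
  #6 pop 5: in={} → {1,4} (no change)
  #7 pop 6: in={0,1,2,3,4} → {3,4} (was {}); enqueue []
  #8 pop 1: in={1,2,3,4} → {0,1,2,3,4} (was {0,1,4}); enqueue [0,6]
  #9 pop 2: in={1,2,3,4} → {1,3,4} (no change)
  #10 pop 3: in={1,2,3,4} → {1,2,3,4} (was {1,3,4}); enqueue [2]
  #11 pop 0: in={0,1,2,3,4} → {0,1,2,3,4} (no change)
  #12 pop 6: in={0,1,2,3,4} → {3,4} (no change)
  #13 pop 2: in={1,2,3,4} → {1,3,4} (no change)

Fixpoint:
  val[0] = {0,1,2,3,4}
  val[1] = {0,1,2,3,4}
  val[2] = {1,3,4}
  val[3] = {1,2,3,4}
  val[4] = {1,2,3,4}
  val[5] = {1,4}
  val[6] = {3,4}

13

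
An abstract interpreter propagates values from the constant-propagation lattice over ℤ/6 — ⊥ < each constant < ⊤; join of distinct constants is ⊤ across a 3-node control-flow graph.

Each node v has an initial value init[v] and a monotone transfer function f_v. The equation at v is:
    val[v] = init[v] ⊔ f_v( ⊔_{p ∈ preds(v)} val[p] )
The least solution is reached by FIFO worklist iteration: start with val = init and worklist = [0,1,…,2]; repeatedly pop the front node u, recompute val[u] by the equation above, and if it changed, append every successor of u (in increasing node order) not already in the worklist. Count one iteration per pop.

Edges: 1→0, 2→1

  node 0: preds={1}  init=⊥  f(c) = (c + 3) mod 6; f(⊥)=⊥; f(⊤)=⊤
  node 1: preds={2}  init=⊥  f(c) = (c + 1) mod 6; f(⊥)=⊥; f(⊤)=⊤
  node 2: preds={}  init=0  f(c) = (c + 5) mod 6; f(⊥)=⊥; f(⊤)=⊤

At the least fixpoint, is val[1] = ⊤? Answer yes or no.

no

Iteration log — 4 steps:
  step 1. node 0  ⊔preds=⊥  new=⊥  stable
  step 2. node 1  ⊔preds=0  new=1  old=⊥  +wl: 0
  step 3. node 2  ⊔preds=⊥  new=0  stable
  step 4. node 0  ⊔preds=1  new=4  old=⊥  +wl: 

Least fixpoint reached:
  node 0: 4
  node 1: 1
  node 2: 0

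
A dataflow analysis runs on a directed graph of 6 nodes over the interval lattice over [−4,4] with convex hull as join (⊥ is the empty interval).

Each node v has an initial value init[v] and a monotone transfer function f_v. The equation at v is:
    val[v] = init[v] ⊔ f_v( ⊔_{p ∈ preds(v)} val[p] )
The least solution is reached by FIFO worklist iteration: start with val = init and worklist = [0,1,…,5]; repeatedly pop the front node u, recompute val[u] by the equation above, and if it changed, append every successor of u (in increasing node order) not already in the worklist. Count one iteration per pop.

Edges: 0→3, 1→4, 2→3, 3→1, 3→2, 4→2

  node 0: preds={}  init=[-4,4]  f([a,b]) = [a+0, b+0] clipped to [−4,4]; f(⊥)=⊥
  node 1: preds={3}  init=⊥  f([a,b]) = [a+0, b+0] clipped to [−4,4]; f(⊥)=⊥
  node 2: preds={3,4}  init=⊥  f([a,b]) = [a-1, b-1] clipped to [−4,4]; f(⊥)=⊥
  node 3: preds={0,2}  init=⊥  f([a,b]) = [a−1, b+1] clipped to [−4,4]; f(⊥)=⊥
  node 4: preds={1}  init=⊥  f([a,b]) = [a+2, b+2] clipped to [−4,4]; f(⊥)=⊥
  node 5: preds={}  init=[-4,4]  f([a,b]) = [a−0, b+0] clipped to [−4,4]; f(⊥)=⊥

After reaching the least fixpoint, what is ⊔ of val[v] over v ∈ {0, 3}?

Trace (11 dequeues):
  [1] u=0 | in ⊥ | out [-4,4] | ==
  [2] u=1 | in ⊥ | out ⊥ | ==
  [3] u=2 | in ⊥ | out ⊥ | ==
  [4] u=3 | in [-4,4] | out [-4,4] | prev ⊥ | push {1,2}
  [5] u=4 | in ⊥ | out ⊥ | ==
  [6] u=5 | in ⊥ | out [-4,4] | ==
  [7] u=1 | in [-4,4] | out [-4,4] | prev ⊥ | push {4}
  [8] u=2 | in [-4,4] | out [-4,3] | prev ⊥ | push {3}
  [9] u=4 | in [-4,4] | out [-2,4] | prev ⊥ | push {2}
  [10] u=3 | in [-4,4] | out [-4,4] | ==
  [11] u=2 | in [-4,4] | out [-4,3] | ==

Converged values:
  [0] [-4,4]
  [1] [-4,4]
  [2] [-4,3]
  [3] [-4,4]
  [4] [-2,4]
  [5] [-4,4]

[-4,4]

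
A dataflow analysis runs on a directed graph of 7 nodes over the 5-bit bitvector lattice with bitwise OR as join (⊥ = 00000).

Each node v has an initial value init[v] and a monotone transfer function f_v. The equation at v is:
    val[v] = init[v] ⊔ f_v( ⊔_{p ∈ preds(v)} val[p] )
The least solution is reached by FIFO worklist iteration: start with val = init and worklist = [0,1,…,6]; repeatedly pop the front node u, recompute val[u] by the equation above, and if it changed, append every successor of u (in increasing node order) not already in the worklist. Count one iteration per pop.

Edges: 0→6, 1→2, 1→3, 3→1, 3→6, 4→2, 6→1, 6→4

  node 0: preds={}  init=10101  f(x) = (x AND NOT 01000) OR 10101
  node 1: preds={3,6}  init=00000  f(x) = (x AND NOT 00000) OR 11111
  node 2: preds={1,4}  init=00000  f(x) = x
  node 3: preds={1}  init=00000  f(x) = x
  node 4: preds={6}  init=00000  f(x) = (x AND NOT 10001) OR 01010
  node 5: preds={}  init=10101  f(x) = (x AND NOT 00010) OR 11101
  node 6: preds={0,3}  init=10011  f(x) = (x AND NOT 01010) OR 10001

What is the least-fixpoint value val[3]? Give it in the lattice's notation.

11111

Trace (11 dequeues):
  [1] u=0 | in 00000 | out 10101 | ==
  [2] u=1 | in 10011 | out 11111 | prev 00000 | push {}
  [3] u=2 | in 11111 | out 11111 | prev 00000 | push {}
  [4] u=3 | in 11111 | out 11111 | prev 00000 | push {1}
  [5] u=4 | in 10011 | out 01010 | prev 00000 | push {2}
  [6] u=5 | in 00000 | out 11101 | prev 10101 | push {}
  [7] u=6 | in 11111 | out 10111 | prev 10011 | push {4}
  [8] u=1 | in 11111 | out 11111 | ==
  [9] u=2 | in 11111 | out 11111 | ==
  [10] u=4 | in 10111 | out 01110 | prev 01010 | push {2}
  [11] u=2 | in 11111 | out 11111 | ==

Converged values:
  [0] 10101
  [1] 11111
  [2] 11111
  [3] 11111
  [4] 01110
  [5] 11101
  [6] 10111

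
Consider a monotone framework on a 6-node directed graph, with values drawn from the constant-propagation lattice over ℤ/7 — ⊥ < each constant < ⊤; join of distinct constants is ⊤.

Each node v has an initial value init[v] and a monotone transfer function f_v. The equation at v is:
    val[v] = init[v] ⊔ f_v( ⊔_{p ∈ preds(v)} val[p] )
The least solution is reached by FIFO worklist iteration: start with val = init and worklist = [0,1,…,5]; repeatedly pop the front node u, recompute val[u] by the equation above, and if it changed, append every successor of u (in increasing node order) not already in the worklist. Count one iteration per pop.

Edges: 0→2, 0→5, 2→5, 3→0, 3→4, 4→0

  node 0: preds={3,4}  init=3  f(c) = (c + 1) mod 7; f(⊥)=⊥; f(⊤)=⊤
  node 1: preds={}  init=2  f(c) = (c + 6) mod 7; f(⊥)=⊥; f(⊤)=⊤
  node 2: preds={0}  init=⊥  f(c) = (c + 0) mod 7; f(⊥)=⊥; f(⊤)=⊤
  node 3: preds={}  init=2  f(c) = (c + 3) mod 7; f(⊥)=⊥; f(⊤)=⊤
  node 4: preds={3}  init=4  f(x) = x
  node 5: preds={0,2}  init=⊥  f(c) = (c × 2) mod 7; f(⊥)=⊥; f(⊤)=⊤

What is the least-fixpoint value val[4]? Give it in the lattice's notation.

⊤

Worklist (7 pops):
  #1 pop 0: in=⊤ → ⊤ (was 3); enqueue []
  #2 pop 1: in=⊥ → 2 (no change)
  #3 pop 2: in=⊤ → ⊤ (was ⊥); enqueue []
  #4 pop 3: in=⊥ → 2 (no change)
  #5 pop 4: in=2 → ⊤ (was 4); enqueue [0]
  #6 pop 5: in=⊤ → ⊤ (was ⊥); enqueue []
  #7 pop 0: in=⊤ → ⊤ (no change)

Fixpoint:
  val[0] = ⊤
  val[1] = 2
  val[2] = ⊤
  val[3] = 2
  val[4] = ⊤
  val[5] = ⊤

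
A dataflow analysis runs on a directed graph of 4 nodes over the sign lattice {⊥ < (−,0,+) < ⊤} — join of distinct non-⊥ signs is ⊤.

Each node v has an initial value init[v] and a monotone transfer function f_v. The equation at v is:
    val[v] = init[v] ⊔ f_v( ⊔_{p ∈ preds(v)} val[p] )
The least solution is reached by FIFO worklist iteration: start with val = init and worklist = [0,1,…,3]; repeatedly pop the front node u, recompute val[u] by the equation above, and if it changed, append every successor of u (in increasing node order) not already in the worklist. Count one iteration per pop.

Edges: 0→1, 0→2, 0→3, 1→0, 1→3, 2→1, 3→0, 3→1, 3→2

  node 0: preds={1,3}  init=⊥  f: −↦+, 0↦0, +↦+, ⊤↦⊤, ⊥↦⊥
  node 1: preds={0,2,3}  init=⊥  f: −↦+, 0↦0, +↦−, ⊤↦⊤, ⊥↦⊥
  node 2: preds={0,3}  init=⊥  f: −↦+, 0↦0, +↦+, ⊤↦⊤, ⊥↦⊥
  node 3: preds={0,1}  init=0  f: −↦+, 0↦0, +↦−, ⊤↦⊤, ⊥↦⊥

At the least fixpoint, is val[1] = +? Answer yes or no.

Trace (6 dequeues):
  [1] u=0 | in 0 | out 0 | prev ⊥ | push {}
  [2] u=1 | in 0 | out 0 | prev ⊥ | push {0}
  [3] u=2 | in 0 | out 0 | prev ⊥ | push {1}
  [4] u=3 | in 0 | out 0 | ==
  [5] u=0 | in 0 | out 0 | ==
  [6] u=1 | in 0 | out 0 | ==

Converged values:
  [0] 0
  [1] 0
  [2] 0
  [3] 0

no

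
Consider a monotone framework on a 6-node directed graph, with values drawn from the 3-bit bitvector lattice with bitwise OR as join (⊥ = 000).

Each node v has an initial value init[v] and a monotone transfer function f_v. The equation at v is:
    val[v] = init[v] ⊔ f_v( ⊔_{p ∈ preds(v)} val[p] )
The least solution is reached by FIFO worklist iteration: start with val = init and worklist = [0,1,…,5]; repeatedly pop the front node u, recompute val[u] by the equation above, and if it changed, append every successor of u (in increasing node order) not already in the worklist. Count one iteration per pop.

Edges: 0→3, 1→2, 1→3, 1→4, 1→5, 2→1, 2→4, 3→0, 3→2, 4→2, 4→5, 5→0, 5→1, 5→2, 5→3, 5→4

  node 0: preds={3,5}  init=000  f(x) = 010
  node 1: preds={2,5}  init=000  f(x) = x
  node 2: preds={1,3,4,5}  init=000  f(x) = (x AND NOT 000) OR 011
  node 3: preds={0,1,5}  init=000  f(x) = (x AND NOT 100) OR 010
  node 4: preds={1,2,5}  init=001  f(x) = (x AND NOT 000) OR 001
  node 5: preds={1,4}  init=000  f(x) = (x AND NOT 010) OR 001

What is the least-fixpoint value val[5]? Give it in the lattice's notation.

001

Worklist (14 pops):
  #1 pop 0: in=000 → 010 (was 000); enqueue []
  #2 pop 1: in=000 → 000 (no change)
  #3 pop 2: in=001 → 011 (was 000); enqueue [1]
  #4 pop 3: in=010 → 010 (was 000); enqueue [0,2]
  #5 pop 4: in=011 → 011 (was 001); enqueue []
  #6 pop 5: in=011 → 001 (was 000); enqueue [3,4]
  #7 pop 1: in=011 → 011 (was 000); enqueue [5]
  #8 pop 0: in=011 → 010 (no change)
  #9 pop 2: in=011 → 011 (no change)
  #10 pop 3: in=011 → 011 (was 010); enqueue [0,2]
  #11 pop 4: in=011 → 011 (no change)
  #12 pop 5: in=011 → 001 (no change)
  #13 pop 0: in=011 → 010 (no change)
  #14 pop 2: in=011 → 011 (no change)

Fixpoint:
  val[0] = 010
  val[1] = 011
  val[2] = 011
  val[3] = 011
  val[4] = 011
  val[5] = 001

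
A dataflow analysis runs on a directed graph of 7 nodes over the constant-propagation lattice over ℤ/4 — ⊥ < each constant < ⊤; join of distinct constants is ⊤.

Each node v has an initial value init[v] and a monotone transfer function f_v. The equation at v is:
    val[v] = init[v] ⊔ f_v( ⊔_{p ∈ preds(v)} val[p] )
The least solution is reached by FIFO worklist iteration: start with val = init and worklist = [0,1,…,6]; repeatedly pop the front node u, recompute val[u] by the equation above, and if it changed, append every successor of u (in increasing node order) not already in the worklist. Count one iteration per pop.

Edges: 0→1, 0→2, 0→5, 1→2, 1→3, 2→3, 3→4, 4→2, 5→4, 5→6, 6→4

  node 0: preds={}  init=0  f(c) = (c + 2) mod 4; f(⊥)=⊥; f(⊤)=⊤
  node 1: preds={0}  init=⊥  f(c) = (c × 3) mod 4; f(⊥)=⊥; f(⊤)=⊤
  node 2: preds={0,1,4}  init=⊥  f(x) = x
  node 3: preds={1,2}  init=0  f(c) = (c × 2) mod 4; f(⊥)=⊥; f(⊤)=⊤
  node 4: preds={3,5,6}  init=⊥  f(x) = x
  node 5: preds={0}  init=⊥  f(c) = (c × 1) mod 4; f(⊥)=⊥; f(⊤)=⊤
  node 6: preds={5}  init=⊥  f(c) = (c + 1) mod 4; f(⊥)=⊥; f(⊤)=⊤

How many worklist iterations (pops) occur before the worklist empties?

12

Trace (12 dequeues):
  [1] u=0 | in ⊥ | out 0 | ==
  [2] u=1 | in 0 | out 0 | prev ⊥ | push {}
  [3] u=2 | in 0 | out 0 | prev ⊥ | push {}
  [4] u=3 | in 0 | out 0 | ==
  [5] u=4 | in 0 | out 0 | prev ⊥ | push {2}
  [6] u=5 | in 0 | out 0 | prev ⊥ | push {4}
  [7] u=6 | in 0 | out 1 | prev ⊥ | push {}
  [8] u=2 | in 0 | out 0 | ==
  [9] u=4 | in ⊤ | out ⊤ | prev 0 | push {2}
  [10] u=2 | in ⊤ | out ⊤ | prev 0 | push {3}
  [11] u=3 | in ⊤ | out ⊤ | prev 0 | push {4}
  [12] u=4 | in ⊤ | out ⊤ | ==

Converged values:
  [0] 0
  [1] 0
  [2] ⊤
  [3] ⊤
  [4] ⊤
  [5] 0
  [6] 1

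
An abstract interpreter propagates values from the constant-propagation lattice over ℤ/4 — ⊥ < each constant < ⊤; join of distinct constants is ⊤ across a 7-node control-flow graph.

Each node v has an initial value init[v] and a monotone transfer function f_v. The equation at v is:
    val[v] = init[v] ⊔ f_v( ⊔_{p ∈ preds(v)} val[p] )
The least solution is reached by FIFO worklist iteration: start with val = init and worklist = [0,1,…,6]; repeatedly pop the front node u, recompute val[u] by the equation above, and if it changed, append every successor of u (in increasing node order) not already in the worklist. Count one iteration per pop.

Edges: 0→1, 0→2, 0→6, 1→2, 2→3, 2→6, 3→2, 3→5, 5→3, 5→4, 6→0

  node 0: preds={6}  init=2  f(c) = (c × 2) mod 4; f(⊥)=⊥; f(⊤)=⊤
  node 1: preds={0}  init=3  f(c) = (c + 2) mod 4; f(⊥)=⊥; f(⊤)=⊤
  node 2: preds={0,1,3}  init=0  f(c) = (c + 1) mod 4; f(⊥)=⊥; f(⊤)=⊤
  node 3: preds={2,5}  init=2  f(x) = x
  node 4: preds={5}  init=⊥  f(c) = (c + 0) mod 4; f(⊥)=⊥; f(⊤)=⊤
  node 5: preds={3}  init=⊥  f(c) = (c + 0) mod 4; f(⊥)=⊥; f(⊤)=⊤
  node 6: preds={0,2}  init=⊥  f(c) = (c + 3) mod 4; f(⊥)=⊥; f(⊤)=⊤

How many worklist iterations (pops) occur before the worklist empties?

14

Iteration log — 14 steps:
  step 1. node 0  ⊔preds=⊥  new=2  stable
  step 2. node 1  ⊔preds=2  new=⊤  old=3  +wl: 
  step 3. node 2  ⊔preds=⊤  new=⊤  old=0  +wl: 
  step 4. node 3  ⊔preds=⊤  new=⊤  old=2  +wl: 2
  step 5. node 4  ⊔preds=⊥  new=⊥  stable
  step 6. node 5  ⊔preds=⊤  new=⊤  old=⊥  +wl: 3,4
  step 7. node 6  ⊔preds=⊤  new=⊤  old=⊥  +wl: 0
  step 8. node 2  ⊔preds=⊤  new=⊤  stable
  step 9. node 3  ⊔preds=⊤  new=⊤  stable
  step 10. node 4  ⊔preds=⊤  new=⊤  old=⊥  +wl: 
  step 11. node 0  ⊔preds=⊤  new=⊤  old=2  +wl: 1,2,6
  step 12. node 1  ⊔preds=⊤  new=⊤  stable
  step 13. node 2  ⊔preds=⊤  new=⊤  stable
  step 14. node 6  ⊔preds=⊤  new=⊤  stable

Least fixpoint reached:
  node 0: ⊤
  node 1: ⊤
  node 2: ⊤
  node 3: ⊤
  node 4: ⊤
  node 5: ⊤
  node 6: ⊤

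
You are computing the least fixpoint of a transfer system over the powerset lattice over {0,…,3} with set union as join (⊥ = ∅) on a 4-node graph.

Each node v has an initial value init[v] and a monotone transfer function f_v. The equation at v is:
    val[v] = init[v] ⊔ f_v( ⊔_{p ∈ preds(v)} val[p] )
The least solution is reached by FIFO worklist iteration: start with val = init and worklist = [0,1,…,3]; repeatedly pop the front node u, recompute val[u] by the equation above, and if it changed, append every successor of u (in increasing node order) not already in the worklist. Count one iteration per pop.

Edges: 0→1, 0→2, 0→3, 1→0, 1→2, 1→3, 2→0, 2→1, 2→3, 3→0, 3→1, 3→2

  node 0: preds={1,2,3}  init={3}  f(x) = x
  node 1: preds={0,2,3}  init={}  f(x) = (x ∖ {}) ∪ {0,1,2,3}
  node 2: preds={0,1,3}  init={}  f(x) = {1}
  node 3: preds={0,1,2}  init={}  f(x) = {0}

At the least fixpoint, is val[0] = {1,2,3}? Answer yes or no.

no

Iteration log — 8 steps:
  step 1. node 0  ⊔preds={}  new={3}  stable
  step 2. node 1  ⊔preds={3}  new={0,1,2,3}  old={}  +wl: 0
  step 3. node 2  ⊔preds={0,1,2,3}  new={1}  old={}  +wl: 1
  step 4. node 3  ⊔preds={0,1,2,3}  new={0}  old={}  +wl: 2
  step 5. node 0  ⊔preds={0,1,2,3}  new={0,1,2,3}  old={3}  +wl: 3
  step 6. node 1  ⊔preds={0,1,2,3}  new={0,1,2,3}  stable
  step 7. node 2  ⊔preds={0,1,2,3}  new={1}  stable
  step 8. node 3  ⊔preds={0,1,2,3}  new={0}  stable

Least fixpoint reached:
  node 0: {0,1,2,3}
  node 1: {0,1,2,3}
  node 2: {1}
  node 3: {0}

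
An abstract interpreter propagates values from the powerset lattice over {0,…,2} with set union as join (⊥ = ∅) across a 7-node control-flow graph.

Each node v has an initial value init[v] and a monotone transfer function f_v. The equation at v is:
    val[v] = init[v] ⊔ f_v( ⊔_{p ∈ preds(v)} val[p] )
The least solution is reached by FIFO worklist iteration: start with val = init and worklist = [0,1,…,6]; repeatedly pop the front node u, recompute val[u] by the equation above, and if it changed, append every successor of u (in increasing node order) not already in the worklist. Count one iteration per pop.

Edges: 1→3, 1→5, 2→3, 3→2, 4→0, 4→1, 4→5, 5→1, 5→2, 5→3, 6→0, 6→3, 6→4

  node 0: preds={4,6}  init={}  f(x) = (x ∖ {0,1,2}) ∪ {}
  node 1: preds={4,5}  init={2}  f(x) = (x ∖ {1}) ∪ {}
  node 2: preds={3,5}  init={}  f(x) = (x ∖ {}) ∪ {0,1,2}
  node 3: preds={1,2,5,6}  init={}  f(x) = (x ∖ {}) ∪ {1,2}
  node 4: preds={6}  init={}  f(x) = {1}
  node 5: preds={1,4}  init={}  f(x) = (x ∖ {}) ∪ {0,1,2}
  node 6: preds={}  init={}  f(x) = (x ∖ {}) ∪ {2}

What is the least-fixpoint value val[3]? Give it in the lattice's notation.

{0,1,2}

Trace (13 dequeues):
  [1] u=0 | in {} | out {} | ==
  [2] u=1 | in {} | out {2} | ==
  [3] u=2 | in {} | out {0,1,2} | prev {} | push {}
  [4] u=3 | in {0,1,2} | out {0,1,2} | prev {} | push {2}
  [5] u=4 | in {} | out {1} | prev {} | push {0,1}
  [6] u=5 | in {1,2} | out {0,1,2} | prev {} | push {3}
  [7] u=6 | in {} | out {2} | prev {} | push {4}
  [8] u=2 | in {0,1,2} | out {0,1,2} | ==
  [9] u=0 | in {1,2} | out {} | ==
  [10] u=1 | in {0,1,2} | out {0,2} | prev {2} | push {5}
  [11] u=3 | in {0,1,2} | out {0,1,2} | ==
  [12] u=4 | in {2} | out {1} | ==
  [13] u=5 | in {0,1,2} | out {0,1,2} | ==

Converged values:
  [0] {}
  [1] {0,2}
  [2] {0,1,2}
  [3] {0,1,2}
  [4] {1}
  [5] {0,1,2}
  [6] {2}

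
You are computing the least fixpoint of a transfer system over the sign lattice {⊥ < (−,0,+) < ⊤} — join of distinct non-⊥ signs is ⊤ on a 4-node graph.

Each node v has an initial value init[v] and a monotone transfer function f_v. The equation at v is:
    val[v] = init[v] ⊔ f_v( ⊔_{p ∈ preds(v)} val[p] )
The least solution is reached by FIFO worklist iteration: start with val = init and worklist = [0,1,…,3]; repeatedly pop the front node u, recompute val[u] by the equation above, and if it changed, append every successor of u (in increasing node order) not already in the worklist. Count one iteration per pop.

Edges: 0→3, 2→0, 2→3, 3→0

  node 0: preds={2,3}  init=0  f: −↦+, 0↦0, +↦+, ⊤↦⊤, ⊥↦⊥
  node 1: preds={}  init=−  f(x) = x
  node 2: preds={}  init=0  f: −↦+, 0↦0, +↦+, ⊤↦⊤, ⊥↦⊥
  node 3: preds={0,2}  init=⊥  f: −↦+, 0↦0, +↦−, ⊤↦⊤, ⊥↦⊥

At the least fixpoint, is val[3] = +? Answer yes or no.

no

Iteration log — 5 steps:
  step 1. node 0  ⊔preds=0  new=0  stable
  step 2. node 1  ⊔preds=⊥  new=−  stable
  step 3. node 2  ⊔preds=⊥  new=0  stable
  step 4. node 3  ⊔preds=0  new=0  old=⊥  +wl: 0
  step 5. node 0  ⊔preds=0  new=0  stable

Least fixpoint reached:
  node 0: 0
  node 1: −
  node 2: 0
  node 3: 0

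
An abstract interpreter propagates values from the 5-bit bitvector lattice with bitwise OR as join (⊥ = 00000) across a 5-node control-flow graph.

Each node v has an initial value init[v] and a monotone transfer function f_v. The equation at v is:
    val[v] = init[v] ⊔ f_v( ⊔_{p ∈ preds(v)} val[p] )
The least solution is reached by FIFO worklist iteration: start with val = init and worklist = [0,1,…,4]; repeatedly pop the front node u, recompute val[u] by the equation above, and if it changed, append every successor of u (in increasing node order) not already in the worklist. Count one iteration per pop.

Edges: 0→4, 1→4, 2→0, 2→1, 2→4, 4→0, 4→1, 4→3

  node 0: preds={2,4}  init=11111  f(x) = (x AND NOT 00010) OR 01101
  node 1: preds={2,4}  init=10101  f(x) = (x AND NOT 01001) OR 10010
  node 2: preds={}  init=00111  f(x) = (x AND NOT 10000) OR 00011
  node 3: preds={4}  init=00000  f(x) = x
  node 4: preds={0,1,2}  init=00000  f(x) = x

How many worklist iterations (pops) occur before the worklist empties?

Iteration log — 8 steps:
  step 1. node 0  ⊔preds=00111  new=11111  stable
  step 2. node 1  ⊔preds=00111  new=10111  old=10101  +wl: 
  step 3. node 2  ⊔preds=00000  new=00111  stable
  step 4. node 3  ⊔preds=00000  new=00000  stable
  step 5. node 4  ⊔preds=11111  new=11111  old=00000  +wl: 0,1,3
  step 6. node 0  ⊔preds=11111  new=11111  stable
  step 7. node 1  ⊔preds=11111  new=10111  stable
  step 8. node 3  ⊔preds=11111  new=11111  old=00000  +wl: 

Least fixpoint reached:
  node 0: 11111
  node 1: 10111
  node 2: 00111
  node 3: 11111
  node 4: 11111

8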